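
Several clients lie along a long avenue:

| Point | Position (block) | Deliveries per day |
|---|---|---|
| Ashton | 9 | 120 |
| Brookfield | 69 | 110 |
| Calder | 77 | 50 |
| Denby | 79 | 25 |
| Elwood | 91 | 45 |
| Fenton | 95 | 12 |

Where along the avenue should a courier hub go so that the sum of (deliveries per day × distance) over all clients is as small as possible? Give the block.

For a sum of weighted absolute distances on a line, the optimum is the weighted median (not the mean). Total weight W = 362; half-weight = 181.
Sort by position and accumulate weight:
  block 9 (Ashton, w=120) → cum 120
  block 69 (Brookfield, w=110) → cum 230  ≥ 181 → median here
  block 77 (Calder, w=50) → cum 280
  block 79 (Denby, w=25) → cum 305
  block 91 (Elwood, w=45) → cum 350
  block 95 (Fenton, w=12) → cum 362
Optimal location: block 69.

x = 69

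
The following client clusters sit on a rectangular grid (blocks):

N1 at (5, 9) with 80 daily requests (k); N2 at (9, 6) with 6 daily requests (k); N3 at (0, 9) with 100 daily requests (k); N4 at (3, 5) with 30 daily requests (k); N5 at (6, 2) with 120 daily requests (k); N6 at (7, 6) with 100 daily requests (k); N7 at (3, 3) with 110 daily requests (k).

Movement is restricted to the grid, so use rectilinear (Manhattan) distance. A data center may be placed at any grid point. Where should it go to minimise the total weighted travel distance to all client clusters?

Manhattan distance separates: Σwᵢ(|x−xᵢ|+|y−yᵢ|) = Σwᵢ|x−xᵢ| + Σwᵢ|y−yᵢ|, so x and y are optimised independently as 1-D weighted medians.
Total weight W = 546; half = 273.
x-coordinate, sorted with cumulative weight:
  x=0 (N3, w=100) cum 100
  x=3 (N4, w=30) cum 130
  x=3 (N7, w=110) cum 240
  x=5 (N1, w=80) cum 320  ← median
  x=6 (N5, w=120) cum 440
  x=7 (N6, w=100) cum 540
  x=9 (N2, w=6) cum 546
⇒ x* = 5
y-coordinate, sorted with cumulative weight:
  y=2 (N5, w=120) cum 120
  y=3 (N7, w=110) cum 230
  y=5 (N4, w=30) cum 260
  y=6 (N2, w=6) cum 266
  y=6 (N6, w=100) cum 366  ← median
  y=9 (N1, w=80) cum 446
  y=9 (N3, w=100) cum 546
⇒ y* = 6

(5, 6)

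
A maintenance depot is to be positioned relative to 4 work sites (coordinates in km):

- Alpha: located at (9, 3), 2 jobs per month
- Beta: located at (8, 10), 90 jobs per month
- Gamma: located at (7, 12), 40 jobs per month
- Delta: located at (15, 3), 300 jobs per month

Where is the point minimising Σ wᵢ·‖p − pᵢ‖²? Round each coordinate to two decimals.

The minimiser of Σwᵢ‖p−pᵢ‖² is the weighted centroid p* = (Σwᵢpᵢ)/(Σwᵢ).
Σwᵢ = 432.
Σwᵢxᵢ = 2·9 + 90·8 + 40·7 + 300·15 = 5518.
Σwᵢyᵢ = 2·3 + 90·10 + 40·12 + 300·3 = 2286.
x* = 5518/432 = 12.77, y* = 2286/432 = 5.29.

(12.77, 5.29)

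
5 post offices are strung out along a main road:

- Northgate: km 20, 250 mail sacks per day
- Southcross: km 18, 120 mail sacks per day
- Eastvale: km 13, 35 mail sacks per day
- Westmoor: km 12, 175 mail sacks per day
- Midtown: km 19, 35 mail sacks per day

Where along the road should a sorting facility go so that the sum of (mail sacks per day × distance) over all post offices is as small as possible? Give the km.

x = 18

For a sum of weighted absolute distances on a line, the optimum is the weighted median (not the mean). Total weight W = 615; half-weight = 307.5.
Sort by position and accumulate weight:
  km 12 (Westmoor, w=175) → cum 175
  km 13 (Eastvale, w=35) → cum 210
  km 18 (Southcross, w=120) → cum 330  ≥ 307.5 → median here
  km 19 (Midtown, w=35) → cum 365
  km 20 (Northgate, w=250) → cum 615
Optimal location: km 18.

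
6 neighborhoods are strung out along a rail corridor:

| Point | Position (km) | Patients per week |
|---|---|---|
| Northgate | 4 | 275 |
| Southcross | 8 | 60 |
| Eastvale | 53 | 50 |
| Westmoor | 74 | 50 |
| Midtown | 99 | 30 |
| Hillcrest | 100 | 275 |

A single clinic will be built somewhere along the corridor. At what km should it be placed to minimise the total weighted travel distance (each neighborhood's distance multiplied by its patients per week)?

x = 53

For a sum of weighted absolute distances on a line, the optimum is the weighted median (not the mean). Total weight W = 740; half-weight = 370.
Sort by position and accumulate weight:
  km 4 (Northgate, w=275) → cum 275
  km 8 (Southcross, w=60) → cum 335
  km 53 (Eastvale, w=50) → cum 385  ≥ 370 → median here
  km 74 (Westmoor, w=50) → cum 435
  km 99 (Midtown, w=30) → cum 465
  km 100 (Hillcrest, w=275) → cum 740
Optimal location: km 53.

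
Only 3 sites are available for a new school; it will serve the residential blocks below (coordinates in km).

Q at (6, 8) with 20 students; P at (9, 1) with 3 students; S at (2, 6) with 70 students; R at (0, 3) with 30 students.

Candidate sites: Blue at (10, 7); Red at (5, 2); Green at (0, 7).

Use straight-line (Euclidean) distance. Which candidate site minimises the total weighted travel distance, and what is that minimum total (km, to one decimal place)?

Green, total 430.6 km

Total weighted distance at each candidate:
  Blue (10, 7): total = 988.2
  Red (5, 2): total = 637.0
  Green (0, 7): total = 430.6
Minimum is at Green with total 430.6 km.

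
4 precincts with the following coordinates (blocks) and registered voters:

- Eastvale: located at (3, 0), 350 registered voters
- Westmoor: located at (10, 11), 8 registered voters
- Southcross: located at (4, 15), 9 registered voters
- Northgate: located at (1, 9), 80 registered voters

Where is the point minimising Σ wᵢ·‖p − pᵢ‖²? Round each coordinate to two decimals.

(2.79, 2.11)

The minimiser of Σwᵢ‖p−pᵢ‖² is the weighted centroid p* = (Σwᵢpᵢ)/(Σwᵢ).
Σwᵢ = 447.
Σwᵢxᵢ = 350·3 + 8·10 + 9·4 + 80·1 = 1246.
Σwᵢyᵢ = 350·0 + 8·11 + 9·15 + 80·9 = 943.
x* = 1246/447 = 2.79, y* = 943/447 = 2.11.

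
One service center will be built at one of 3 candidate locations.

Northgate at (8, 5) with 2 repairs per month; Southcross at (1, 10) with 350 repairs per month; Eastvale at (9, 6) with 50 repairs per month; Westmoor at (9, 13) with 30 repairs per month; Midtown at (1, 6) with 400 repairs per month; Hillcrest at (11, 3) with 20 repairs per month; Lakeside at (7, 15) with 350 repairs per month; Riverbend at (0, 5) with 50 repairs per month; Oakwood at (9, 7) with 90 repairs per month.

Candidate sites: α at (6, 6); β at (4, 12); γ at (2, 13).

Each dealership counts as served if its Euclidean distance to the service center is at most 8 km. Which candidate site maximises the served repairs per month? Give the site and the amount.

β, covering 1270

Coverage radius r = 8 km; a point is covered iff (Δx)²+(Δy)² ≤ 8² = 64.
  α (6, 6): covers {Northgate, Southcross, Eastvale, Westmoor, Midtown, Hillcrest, Riverbend, Oakwood} → 992
  β (4, 12): covers {Southcross, Eastvale, Westmoor, Midtown, Lakeside, Oakwood} → 1270
  γ (2, 13): covers {Southcross, Westmoor, Midtown, Lakeside} → 1130
Maximum coverage at β: 1270 repairs per month.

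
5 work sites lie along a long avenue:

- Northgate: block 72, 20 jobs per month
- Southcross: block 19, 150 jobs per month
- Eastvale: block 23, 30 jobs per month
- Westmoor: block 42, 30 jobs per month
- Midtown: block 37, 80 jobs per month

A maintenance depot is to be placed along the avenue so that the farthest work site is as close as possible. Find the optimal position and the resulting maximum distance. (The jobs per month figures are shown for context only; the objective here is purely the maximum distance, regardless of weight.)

The 1-center on a line is the midpoint of the two extreme points: leftmost at 19, rightmost at 72.
Optimal location = (19 + 72)/2 = 45.5; maximum distance = (72 − 19)/2 = 26.5.

location 45.5, max distance 26.5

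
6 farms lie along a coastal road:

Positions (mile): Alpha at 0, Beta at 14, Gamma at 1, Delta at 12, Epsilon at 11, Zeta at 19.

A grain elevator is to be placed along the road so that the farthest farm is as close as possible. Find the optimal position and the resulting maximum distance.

location 9.5, max distance 9.5

The 1-center on a line is the midpoint of the two extreme points: leftmost at 0, rightmost at 19.
Optimal location = (0 + 19)/2 = 9.5; maximum distance = (19 − 0)/2 = 9.5.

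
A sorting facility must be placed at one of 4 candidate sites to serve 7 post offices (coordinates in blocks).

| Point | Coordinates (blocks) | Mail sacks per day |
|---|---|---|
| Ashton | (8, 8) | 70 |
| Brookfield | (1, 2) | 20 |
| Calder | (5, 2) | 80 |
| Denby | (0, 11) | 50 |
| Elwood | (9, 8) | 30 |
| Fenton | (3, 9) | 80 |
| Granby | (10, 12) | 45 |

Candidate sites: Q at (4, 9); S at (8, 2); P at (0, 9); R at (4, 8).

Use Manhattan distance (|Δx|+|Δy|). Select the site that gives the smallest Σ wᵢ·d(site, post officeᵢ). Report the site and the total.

R, total 2130 blocks

Total weighted distance at each candidate:
  Q (4, 9): total = 2155
  S (8, 2): total = 3360
  P (0, 9): total = 2975
  R (4, 8): total = 2130
Minimum is at R with total 2130 blocks.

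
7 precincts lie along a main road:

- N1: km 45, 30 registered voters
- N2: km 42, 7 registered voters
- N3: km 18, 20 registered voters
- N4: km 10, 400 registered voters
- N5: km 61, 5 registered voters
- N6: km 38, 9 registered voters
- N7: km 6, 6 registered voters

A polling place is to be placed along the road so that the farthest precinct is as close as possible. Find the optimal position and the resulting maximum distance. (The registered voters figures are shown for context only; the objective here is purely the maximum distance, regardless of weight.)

location 33.5, max distance 27.5

The 1-center on a line is the midpoint of the two extreme points: leftmost at 6, rightmost at 61.
Optimal location = (6 + 61)/2 = 33.5; maximum distance = (61 − 6)/2 = 27.5.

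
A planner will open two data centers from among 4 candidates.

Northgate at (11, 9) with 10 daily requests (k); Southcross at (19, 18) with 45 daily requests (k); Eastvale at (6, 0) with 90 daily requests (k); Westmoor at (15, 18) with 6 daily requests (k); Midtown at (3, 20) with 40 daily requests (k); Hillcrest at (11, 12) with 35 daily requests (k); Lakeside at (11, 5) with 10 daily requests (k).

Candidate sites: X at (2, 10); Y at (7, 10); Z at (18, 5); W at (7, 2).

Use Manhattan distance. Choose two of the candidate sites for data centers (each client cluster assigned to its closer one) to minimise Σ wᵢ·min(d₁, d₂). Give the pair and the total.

{Y, W}, total 2156

Evaluate every pair (each demand assigned to the nearer of the two):
  {Y, W}: total = 2156
  {X, W}: total = 2516
  {Z, W}: total = 2546
  {Y, Z}: total = 2606
  {X, Y}: total = 2776
  {X, Z}: total = 2981
Best pair: {Y, W} with total 2156.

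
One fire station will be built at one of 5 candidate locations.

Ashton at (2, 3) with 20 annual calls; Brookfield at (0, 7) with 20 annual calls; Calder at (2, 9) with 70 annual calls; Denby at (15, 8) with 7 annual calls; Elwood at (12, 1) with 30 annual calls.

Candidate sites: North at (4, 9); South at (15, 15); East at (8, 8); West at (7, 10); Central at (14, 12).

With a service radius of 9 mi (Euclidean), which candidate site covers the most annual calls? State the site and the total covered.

East, covering 147

Coverage radius r = 9 mi; a point is covered iff (Δx)²+(Δy)² ≤ 9² = 81.
  North (4, 9): covers {Ashton, Brookfield, Calder} → 110
  South (15, 15): covers {Denby} → 7
  East (8, 8): covers {Ashton, Brookfield, Calder, Denby, Elwood} → 147
  West (7, 10): covers {Ashton, Brookfield, Calder, Denby} → 117
  Central (14, 12): covers {Denby} → 7
Maximum coverage at East: 147 annual calls.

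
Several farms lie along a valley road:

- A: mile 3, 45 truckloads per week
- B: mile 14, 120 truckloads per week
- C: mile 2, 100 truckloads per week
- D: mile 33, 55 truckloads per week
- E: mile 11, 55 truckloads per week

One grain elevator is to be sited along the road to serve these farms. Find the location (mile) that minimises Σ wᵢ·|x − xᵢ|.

x = 11

For a sum of weighted absolute distances on a line, the optimum is the weighted median (not the mean). Total weight W = 375; half-weight = 187.5.
Sort by position and accumulate weight:
  mile 2 (C, w=100) → cum 100
  mile 3 (A, w=45) → cum 145
  mile 11 (E, w=55) → cum 200  ≥ 187.5 → median here
  mile 14 (B, w=120) → cum 320
  mile 33 (D, w=55) → cum 375
Optimal location: mile 11.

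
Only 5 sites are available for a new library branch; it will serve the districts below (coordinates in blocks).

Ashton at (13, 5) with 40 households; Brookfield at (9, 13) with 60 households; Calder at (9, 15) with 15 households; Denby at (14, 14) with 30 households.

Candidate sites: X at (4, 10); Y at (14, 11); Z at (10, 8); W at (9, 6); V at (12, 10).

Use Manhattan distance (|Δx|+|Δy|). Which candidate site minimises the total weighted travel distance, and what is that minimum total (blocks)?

Total weighted distance at each candidate:
  X (4, 10): total = 1610
  Y (14, 11): total = 925
  Z (10, 8): total = 1020
  W (9, 6): total = 1145
  V (12, 10): total = 900
Minimum is at V with total 900 blocks.

V, total 900 blocks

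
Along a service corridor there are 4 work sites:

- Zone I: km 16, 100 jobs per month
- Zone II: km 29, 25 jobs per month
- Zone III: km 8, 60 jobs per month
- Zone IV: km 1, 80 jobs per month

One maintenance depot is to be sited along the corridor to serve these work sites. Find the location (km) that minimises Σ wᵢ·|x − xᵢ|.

x = 8

For a sum of weighted absolute distances on a line, the optimum is the weighted median (not the mean). Total weight W = 265; half-weight = 132.5.
Sort by position and accumulate weight:
  km 1 (Zone IV, w=80) → cum 80
  km 8 (Zone III, w=60) → cum 140  ≥ 132.5 → median here
  km 16 (Zone I, w=100) → cum 240
  km 29 (Zone II, w=25) → cum 265
Optimal location: km 8.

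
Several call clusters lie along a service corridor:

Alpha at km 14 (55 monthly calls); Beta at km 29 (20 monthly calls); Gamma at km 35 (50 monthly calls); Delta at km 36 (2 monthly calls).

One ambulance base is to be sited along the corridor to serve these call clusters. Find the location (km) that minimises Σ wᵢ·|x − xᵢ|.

For a sum of weighted absolute distances on a line, the optimum is the weighted median (not the mean). Total weight W = 127; half-weight = 63.5.
Sort by position and accumulate weight:
  km 14 (Alpha, w=55) → cum 55
  km 29 (Beta, w=20) → cum 75  ≥ 63.5 → median here
  km 35 (Gamma, w=50) → cum 125
  km 36 (Delta, w=2) → cum 127
Optimal location: km 29.

x = 29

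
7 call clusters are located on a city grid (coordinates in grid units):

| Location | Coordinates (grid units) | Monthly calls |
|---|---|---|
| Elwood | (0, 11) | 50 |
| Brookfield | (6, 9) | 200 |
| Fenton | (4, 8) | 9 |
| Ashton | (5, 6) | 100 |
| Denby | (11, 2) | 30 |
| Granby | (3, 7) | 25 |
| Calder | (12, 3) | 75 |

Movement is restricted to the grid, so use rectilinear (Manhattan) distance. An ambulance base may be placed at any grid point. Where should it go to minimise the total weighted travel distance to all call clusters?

Manhattan distance separates: Σwᵢ(|x−xᵢ|+|y−yᵢ|) = Σwᵢ|x−xᵢ| + Σwᵢ|y−yᵢ|, so x and y are optimised independently as 1-D weighted medians.
Total weight W = 489; half = 244.5.
x-coordinate, sorted with cumulative weight:
  x=0 (Elwood, w=50) cum 50
  x=3 (Granby, w=25) cum 75
  x=4 (Fenton, w=9) cum 84
  x=5 (Ashton, w=100) cum 184
  x=6 (Brookfield, w=200) cum 384  ← median
  x=11 (Denby, w=30) cum 414
  x=12 (Calder, w=75) cum 489
⇒ x* = 6
y-coordinate, sorted with cumulative weight:
  y=2 (Denby, w=30) cum 30
  y=3 (Calder, w=75) cum 105
  y=6 (Ashton, w=100) cum 205
  y=7 (Granby, w=25) cum 230
  y=8 (Fenton, w=9) cum 239
  y=9 (Brookfield, w=200) cum 439  ← median
  y=11 (Elwood, w=50) cum 489
⇒ y* = 9

(6, 9)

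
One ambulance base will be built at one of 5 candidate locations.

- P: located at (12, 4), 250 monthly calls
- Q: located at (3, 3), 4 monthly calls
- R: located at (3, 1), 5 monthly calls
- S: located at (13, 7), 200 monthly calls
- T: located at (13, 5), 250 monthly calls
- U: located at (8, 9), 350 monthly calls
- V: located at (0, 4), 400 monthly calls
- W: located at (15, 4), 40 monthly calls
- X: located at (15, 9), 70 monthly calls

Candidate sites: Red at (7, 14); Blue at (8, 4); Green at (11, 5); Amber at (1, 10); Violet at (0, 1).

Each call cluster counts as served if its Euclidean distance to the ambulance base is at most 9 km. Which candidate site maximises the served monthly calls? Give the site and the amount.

Coverage radius r = 9 km; a point is covered iff (Δx)²+(Δy)² ≤ 9² = 81.
  Red (7, 14): covers {U} → 350
  Blue (8, 4): covers {P, Q, R, S, T, U, V, W, X} → 1569
  Green (11, 5): covers {P, Q, R, S, T, U, W, X} → 1169
  Amber (1, 10): covers {Q, U, V} → 754
  Violet (0, 1): covers {Q, R, V} → 409
Maximum coverage at Blue: 1569 monthly calls.

Blue, covering 1569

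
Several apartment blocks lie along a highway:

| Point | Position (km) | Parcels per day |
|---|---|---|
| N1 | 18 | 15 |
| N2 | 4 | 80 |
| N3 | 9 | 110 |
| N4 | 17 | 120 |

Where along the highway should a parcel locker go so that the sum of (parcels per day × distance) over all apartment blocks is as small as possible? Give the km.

For a sum of weighted absolute distances on a line, the optimum is the weighted median (not the mean). Total weight W = 325; half-weight = 162.5.
Sort by position and accumulate weight:
  km 4 (N2, w=80) → cum 80
  km 9 (N3, w=110) → cum 190  ≥ 162.5 → median here
  km 17 (N4, w=120) → cum 310
  km 18 (N1, w=15) → cum 325
Optimal location: km 9.

x = 9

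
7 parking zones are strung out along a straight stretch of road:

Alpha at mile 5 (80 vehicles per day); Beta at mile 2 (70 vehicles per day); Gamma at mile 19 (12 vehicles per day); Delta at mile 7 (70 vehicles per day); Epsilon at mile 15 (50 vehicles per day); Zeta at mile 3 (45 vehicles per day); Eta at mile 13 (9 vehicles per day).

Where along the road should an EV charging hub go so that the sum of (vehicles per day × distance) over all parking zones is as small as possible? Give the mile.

x = 5

For a sum of weighted absolute distances on a line, the optimum is the weighted median (not the mean). Total weight W = 336; half-weight = 168.
Sort by position and accumulate weight:
  mile 2 (Beta, w=70) → cum 70
  mile 3 (Zeta, w=45) → cum 115
  mile 5 (Alpha, w=80) → cum 195  ≥ 168 → median here
  mile 7 (Delta, w=70) → cum 265
  mile 13 (Eta, w=9) → cum 274
  mile 15 (Epsilon, w=50) → cum 324
  mile 19 (Gamma, w=12) → cum 336
Optimal location: mile 5.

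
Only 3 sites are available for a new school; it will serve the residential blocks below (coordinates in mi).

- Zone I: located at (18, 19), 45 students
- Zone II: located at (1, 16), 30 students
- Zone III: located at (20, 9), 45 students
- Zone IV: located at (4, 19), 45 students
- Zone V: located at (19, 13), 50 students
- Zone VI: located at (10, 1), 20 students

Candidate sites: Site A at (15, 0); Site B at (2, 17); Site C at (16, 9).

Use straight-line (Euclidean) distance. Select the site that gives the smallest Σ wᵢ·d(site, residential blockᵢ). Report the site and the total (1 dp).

Site C, total 2288.4 mi

Total weighted distance at each candidate:
  Site A (15, 0): total = 3736.7
  Site B (2, 17): total = 3012.7
  Site C (16, 9): total = 2288.4
Minimum is at Site C with total 2288.4 mi.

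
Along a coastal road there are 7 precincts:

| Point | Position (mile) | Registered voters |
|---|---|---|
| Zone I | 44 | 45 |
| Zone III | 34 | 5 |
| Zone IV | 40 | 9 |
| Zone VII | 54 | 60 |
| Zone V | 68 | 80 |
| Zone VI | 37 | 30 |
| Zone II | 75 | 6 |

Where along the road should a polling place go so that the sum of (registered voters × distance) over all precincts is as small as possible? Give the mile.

x = 54

For a sum of weighted absolute distances on a line, the optimum is the weighted median (not the mean). Total weight W = 235; half-weight = 117.5.
Sort by position and accumulate weight:
  mile 34 (Zone III, w=5) → cum 5
  mile 37 (Zone VI, w=30) → cum 35
  mile 40 (Zone IV, w=9) → cum 44
  mile 44 (Zone I, w=45) → cum 89
  mile 54 (Zone VII, w=60) → cum 149  ≥ 117.5 → median here
  mile 68 (Zone V, w=80) → cum 229
  mile 75 (Zone II, w=6) → cum 235
Optimal location: mile 54.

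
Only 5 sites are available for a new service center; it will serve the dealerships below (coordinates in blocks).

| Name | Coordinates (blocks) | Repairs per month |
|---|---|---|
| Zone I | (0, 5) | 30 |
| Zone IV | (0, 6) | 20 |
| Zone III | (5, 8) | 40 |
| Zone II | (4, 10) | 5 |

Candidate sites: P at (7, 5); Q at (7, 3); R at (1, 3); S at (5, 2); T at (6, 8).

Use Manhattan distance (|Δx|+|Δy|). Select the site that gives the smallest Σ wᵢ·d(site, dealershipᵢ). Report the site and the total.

Total weighted distance at each candidate:
  P (7, 5): total = 610
  Q (7, 3): total = 800
  R (1, 3): total = 580
  S (5, 2): total = 705
  T (6, 8): total = 490
Minimum is at T with total 490 blocks.

T, total 490 blocks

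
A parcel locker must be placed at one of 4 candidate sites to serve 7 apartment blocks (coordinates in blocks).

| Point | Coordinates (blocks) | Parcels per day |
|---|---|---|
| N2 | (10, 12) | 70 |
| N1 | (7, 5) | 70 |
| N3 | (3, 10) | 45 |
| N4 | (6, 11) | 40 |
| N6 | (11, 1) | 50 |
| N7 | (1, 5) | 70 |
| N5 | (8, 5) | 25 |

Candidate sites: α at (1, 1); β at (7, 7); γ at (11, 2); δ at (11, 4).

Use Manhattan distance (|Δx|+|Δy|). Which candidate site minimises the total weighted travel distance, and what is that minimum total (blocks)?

Total weighted distance at each candidate:
  α (1, 1): total = 4250
  β (7, 7): total = 2350
  γ (11, 2): total = 3650
  δ (11, 4): total = 3110
Minimum is at β with total 2350 blocks.

β, total 2350 blocks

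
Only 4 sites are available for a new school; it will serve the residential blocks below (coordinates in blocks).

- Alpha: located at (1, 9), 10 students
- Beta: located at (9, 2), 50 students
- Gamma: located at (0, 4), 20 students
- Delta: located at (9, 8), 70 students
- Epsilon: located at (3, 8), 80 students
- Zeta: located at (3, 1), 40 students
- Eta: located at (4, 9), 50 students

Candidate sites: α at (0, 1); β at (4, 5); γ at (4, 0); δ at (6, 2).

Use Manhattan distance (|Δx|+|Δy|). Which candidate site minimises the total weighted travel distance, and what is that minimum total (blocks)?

Total weighted distance at each candidate:
  α (0, 1): total = 3290
  β (4, 5): total = 1850
  γ (4, 0): total = 2790
  δ (6, 2): total = 2390
Minimum is at β with total 1850 blocks.

β, total 1850 blocks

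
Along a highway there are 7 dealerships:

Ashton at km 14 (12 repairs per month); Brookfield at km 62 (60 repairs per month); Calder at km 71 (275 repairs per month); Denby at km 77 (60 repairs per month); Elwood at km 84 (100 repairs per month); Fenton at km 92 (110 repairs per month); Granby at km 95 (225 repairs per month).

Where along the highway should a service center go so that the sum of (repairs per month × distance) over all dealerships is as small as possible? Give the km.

For a sum of weighted absolute distances on a line, the optimum is the weighted median (not the mean). Total weight W = 842; half-weight = 421.
Sort by position and accumulate weight:
  km 14 (Ashton, w=12) → cum 12
  km 62 (Brookfield, w=60) → cum 72
  km 71 (Calder, w=275) → cum 347
  km 77 (Denby, w=60) → cum 407
  km 84 (Elwood, w=100) → cum 507  ≥ 421 → median here
  km 92 (Fenton, w=110) → cum 617
  km 95 (Granby, w=225) → cum 842
Optimal location: km 84.

x = 84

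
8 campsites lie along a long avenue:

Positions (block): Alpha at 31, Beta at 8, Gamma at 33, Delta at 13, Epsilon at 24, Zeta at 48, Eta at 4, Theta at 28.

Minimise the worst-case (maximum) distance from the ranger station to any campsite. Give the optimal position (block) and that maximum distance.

location 26, max distance 22

The 1-center on a line is the midpoint of the two extreme points: leftmost at 4, rightmost at 48.
Optimal location = (4 + 48)/2 = 26; maximum distance = (48 − 4)/2 = 22.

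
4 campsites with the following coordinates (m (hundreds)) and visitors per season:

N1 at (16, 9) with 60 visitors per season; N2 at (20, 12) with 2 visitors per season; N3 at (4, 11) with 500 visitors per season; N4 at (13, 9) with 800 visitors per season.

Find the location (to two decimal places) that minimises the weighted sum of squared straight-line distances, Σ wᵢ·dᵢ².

The minimiser of Σwᵢ‖p−pᵢ‖² is the weighted centroid p* = (Σwᵢpᵢ)/(Σwᵢ).
Σwᵢ = 1362.
Σwᵢxᵢ = 60·16 + 2·20 + 500·4 + 800·13 = 13400.
Σwᵢyᵢ = 60·9 + 2·12 + 500·11 + 800·9 = 13264.
x* = 13400/1362 = 9.84, y* = 13264/1362 = 9.74.

(9.84, 9.74)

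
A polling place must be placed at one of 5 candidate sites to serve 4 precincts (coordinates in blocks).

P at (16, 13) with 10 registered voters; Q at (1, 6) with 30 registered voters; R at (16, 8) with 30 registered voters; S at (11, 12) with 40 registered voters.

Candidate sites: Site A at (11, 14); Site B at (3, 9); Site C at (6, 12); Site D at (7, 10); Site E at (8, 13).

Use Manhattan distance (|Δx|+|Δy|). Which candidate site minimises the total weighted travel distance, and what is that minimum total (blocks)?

Total weighted distance at each candidate:
  Site A (11, 14): total = 1010
  Site B (3, 9): total = 1180
  Site C (6, 12): total = 1060
  Site D (7, 10): total = 990
  Site E (8, 13): total = 1050
Minimum is at Site D with total 990 blocks.

Site D, total 990 blocks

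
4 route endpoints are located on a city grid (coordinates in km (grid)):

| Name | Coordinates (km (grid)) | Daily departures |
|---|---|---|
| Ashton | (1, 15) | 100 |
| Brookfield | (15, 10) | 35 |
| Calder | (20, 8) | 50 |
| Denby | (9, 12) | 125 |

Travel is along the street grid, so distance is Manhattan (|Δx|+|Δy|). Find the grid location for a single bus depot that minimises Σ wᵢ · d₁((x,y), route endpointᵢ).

(9, 12)

Manhattan distance separates: Σwᵢ(|x−xᵢ|+|y−yᵢ|) = Σwᵢ|x−xᵢ| + Σwᵢ|y−yᵢ|, so x and y are optimised independently as 1-D weighted medians.
Total weight W = 310; half = 155.
x-coordinate, sorted with cumulative weight:
  x=1 (Ashton, w=100) cum 100
  x=9 (Denby, w=125) cum 225  ← median
  x=15 (Brookfield, w=35) cum 260
  x=20 (Calder, w=50) cum 310
⇒ x* = 9
y-coordinate, sorted with cumulative weight:
  y=8 (Calder, w=50) cum 50
  y=10 (Brookfield, w=35) cum 85
  y=12 (Denby, w=125) cum 210  ← median
  y=15 (Ashton, w=100) cum 310
⇒ y* = 12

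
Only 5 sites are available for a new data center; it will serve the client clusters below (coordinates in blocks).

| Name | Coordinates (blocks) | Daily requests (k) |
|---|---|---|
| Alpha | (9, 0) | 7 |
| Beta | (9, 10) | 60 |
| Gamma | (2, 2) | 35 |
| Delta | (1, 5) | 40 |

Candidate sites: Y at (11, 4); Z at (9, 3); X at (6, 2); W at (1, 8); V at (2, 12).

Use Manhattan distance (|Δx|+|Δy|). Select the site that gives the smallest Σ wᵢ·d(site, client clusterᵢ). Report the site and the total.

W, total 1077 blocks

Total weighted distance at each candidate:
  Y (11, 4): total = 1347
  Z (9, 3): total = 1121
  X (6, 2): total = 1155
  W (1, 8): total = 1077
  V (2, 12): total = 1343
Minimum is at W with total 1077 blocks.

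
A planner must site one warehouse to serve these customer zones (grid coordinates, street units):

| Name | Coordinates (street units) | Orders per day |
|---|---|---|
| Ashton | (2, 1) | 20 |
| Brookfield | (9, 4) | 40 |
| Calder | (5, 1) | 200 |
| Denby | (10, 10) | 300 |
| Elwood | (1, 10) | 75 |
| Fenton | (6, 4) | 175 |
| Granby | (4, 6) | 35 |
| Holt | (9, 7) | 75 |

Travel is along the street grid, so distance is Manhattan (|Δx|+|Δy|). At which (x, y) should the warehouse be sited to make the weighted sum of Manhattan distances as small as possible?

Manhattan distance separates: Σwᵢ(|x−xᵢ|+|y−yᵢ|) = Σwᵢ|x−xᵢ| + Σwᵢ|y−yᵢ|, so x and y are optimised independently as 1-D weighted medians.
Total weight W = 920; half = 460.
x-coordinate, sorted with cumulative weight:
  x=1 (Elwood, w=75) cum 75
  x=2 (Ashton, w=20) cum 95
  x=4 (Granby, w=35) cum 130
  x=5 (Calder, w=200) cum 330
  x=6 (Fenton, w=175) cum 505  ← median
  x=9 (Brookfield, w=40) cum 545
  x=9 (Holt, w=75) cum 620
  x=10 (Denby, w=300) cum 920
⇒ x* = 6
y-coordinate, sorted with cumulative weight:
  y=1 (Ashton, w=20) cum 20
  y=1 (Calder, w=200) cum 220
  y=4 (Brookfield, w=40) cum 260
  y=4 (Fenton, w=175) cum 435
  y=6 (Granby, w=35) cum 470  ← median
  y=7 (Holt, w=75) cum 545
  y=10 (Denby, w=300) cum 845
  y=10 (Elwood, w=75) cum 920
⇒ y* = 6

(6, 6)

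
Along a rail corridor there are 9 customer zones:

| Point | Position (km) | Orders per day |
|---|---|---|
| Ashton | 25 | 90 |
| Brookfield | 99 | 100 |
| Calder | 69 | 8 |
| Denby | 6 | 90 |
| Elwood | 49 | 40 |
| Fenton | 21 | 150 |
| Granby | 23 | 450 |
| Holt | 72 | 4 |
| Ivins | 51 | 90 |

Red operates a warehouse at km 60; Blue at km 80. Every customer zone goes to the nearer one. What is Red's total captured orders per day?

918

The indifferent point is the midpoint (60+80)/2 = 70; customer zones left of it (closer to Red at 60) go to Red, those right go to Blue.
  Denby at 6 (w=90) → Red
  Fenton at 21 (w=150) → Red
  Granby at 23 (w=450) → Red
  Ashton at 25 (w=90) → Red
  Elwood at 49 (w=40) → Red
  Ivins at 51 (w=90) → Red
  Calder at 69 (w=8) → Red
  Holt at 72 (w=4) → Blue
  Brookfield at 99 (w=100) → Blue
Red captures 918; Blue captures 104.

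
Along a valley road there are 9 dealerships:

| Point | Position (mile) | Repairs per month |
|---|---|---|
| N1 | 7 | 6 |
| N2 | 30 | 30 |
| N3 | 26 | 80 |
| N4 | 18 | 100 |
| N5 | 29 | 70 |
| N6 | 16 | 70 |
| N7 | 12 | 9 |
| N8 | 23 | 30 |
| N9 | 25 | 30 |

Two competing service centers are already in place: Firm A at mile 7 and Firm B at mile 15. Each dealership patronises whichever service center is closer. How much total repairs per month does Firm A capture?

6

The indifferent point is the midpoint (7+15)/2 = 11; dealerships left of it (closer to Firm A at 7) go to Firm A, those right go to Firm B.
  N1 at 7 (w=6) → Firm A
  N7 at 12 (w=9) → Firm B
  N6 at 16 (w=70) → Firm B
  N4 at 18 (w=100) → Firm B
  N8 at 23 (w=30) → Firm B
  N9 at 25 (w=30) → Firm B
  N3 at 26 (w=80) → Firm B
  N5 at 29 (w=70) → Firm B
  N2 at 30 (w=30) → Firm B
Firm A captures 6; Firm B captures 419.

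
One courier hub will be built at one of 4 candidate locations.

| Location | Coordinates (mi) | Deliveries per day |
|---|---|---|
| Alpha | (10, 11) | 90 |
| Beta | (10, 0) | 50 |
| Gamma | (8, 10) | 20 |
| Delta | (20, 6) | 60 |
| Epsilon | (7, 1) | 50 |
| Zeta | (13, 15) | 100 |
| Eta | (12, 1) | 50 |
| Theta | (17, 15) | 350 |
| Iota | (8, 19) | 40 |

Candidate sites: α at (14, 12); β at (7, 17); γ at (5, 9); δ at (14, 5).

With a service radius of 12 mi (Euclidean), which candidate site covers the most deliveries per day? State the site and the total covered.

δ, covering 770

Coverage radius r = 12 mi; a point is covered iff (Δx)²+(Δy)² ≤ 12² = 144.
  α (14, 12): covers {Alpha, Gamma, Delta, Zeta, Eta, Theta, Iota} → 710
  β (7, 17): covers {Alpha, Gamma, Zeta, Theta, Iota} → 600
  γ (5, 9): covers {Alpha, Beta, Gamma, Epsilon, Zeta, Eta, Iota} → 400
  δ (14, 5): covers {Alpha, Beta, Gamma, Delta, Epsilon, Zeta, Eta, Theta} → 770
Maximum coverage at δ: 770 deliveries per day.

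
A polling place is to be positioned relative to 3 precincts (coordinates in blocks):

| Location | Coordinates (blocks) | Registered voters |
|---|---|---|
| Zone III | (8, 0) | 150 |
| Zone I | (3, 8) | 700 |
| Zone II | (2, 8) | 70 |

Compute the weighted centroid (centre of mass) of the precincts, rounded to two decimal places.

(3.74, 6.70)

The minimiser of Σwᵢ‖p−pᵢ‖² is the weighted centroid p* = (Σwᵢpᵢ)/(Σwᵢ).
Σwᵢ = 920.
Σwᵢxᵢ = 150·8 + 700·3 + 70·2 = 3440.
Σwᵢyᵢ = 150·0 + 700·8 + 70·8 = 6160.
x* = 3440/920 = 3.74, y* = 6160/920 = 6.70.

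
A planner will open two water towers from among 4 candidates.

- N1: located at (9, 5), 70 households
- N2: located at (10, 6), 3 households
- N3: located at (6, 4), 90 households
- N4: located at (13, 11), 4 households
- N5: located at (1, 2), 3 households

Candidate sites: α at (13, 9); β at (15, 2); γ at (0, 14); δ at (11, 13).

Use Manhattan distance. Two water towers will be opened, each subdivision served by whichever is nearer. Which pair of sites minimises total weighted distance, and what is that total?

Evaluate every pair (each demand assigned to the nearer of the two):
  {α, β}: total = 1618
  {β, δ}: total = 1702
  {α, γ}: total = 1705
  {α, δ}: total = 1723
  {β, γ}: total = 1730
  {γ, δ}: total = 2039
Best pair: {α, β} with total 1618.

{α, β}, total 1618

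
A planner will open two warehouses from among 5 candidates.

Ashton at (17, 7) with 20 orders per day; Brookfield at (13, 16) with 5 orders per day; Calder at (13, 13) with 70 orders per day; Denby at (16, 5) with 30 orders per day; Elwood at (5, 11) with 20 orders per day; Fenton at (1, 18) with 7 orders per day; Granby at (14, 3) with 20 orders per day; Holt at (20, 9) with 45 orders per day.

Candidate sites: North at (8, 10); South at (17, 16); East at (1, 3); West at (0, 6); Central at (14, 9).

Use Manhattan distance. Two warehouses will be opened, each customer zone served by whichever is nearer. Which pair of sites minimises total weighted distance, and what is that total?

{North, Central}, total 1245

Evaluate every pair (each demand assigned to the nearer of the two):
  {North, Central}: total = 1245
  {West, Central}: total = 1351
  {East, Central}: total = 1385
  {South, Central}: total = 1386
  {North, South}: total = 1945
  {South, East}: total = 2105
  {South, West}: total = 2111
  {North, West}: total = 2261
  {North, East}: total = 2275
  {East, West}: total = 3971
Best pair: {North, Central} with total 1245.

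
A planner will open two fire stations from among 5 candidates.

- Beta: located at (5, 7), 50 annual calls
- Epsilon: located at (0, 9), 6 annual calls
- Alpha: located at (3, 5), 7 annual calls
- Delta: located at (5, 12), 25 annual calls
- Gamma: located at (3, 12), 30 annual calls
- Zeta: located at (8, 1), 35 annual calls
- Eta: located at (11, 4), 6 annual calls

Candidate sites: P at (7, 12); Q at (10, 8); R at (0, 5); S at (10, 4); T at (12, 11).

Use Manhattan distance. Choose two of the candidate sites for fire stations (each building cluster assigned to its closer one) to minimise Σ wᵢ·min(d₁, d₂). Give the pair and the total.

{P, S}, total 817

Evaluate every pair (each demand assigned to the nearer of the two):
  {P, S}: total = 817
  {P, Q}: total = 945
  {P, R}: total = 1057
  {P, T}: total = 1125
  {Q, S}: total = 1158
  {R, S}: total = 1176
  {Q, R}: total = 1215
  {S, T}: total = 1221
  {Q, T}: total = 1281
  {R, T}: total = 1363
Best pair: {P, S} with total 817.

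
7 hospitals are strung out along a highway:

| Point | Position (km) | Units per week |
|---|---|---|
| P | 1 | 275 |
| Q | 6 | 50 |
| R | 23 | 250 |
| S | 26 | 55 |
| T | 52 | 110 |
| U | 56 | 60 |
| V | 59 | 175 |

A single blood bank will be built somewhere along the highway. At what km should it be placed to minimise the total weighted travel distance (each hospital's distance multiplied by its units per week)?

For a sum of weighted absolute distances on a line, the optimum is the weighted median (not the mean). Total weight W = 975; half-weight = 487.5.
Sort by position and accumulate weight:
  km 1 (P, w=275) → cum 275
  km 6 (Q, w=50) → cum 325
  km 23 (R, w=250) → cum 575  ≥ 487.5 → median here
  km 26 (S, w=55) → cum 630
  km 52 (T, w=110) → cum 740
  km 56 (U, w=60) → cum 800
  km 59 (V, w=175) → cum 975
Optimal location: km 23.

x = 23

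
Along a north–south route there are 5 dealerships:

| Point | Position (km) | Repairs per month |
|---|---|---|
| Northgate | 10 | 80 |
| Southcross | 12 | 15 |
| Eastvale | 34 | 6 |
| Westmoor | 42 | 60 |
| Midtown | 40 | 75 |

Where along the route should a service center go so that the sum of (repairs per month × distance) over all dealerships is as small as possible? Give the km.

For a sum of weighted absolute distances on a line, the optimum is the weighted median (not the mean). Total weight W = 236; half-weight = 118.
Sort by position and accumulate weight:
  km 10 (Northgate, w=80) → cum 80
  km 12 (Southcross, w=15) → cum 95
  km 34 (Eastvale, w=6) → cum 101
  km 40 (Midtown, w=75) → cum 176  ≥ 118 → median here
  km 42 (Westmoor, w=60) → cum 236
Optimal location: km 40.

x = 40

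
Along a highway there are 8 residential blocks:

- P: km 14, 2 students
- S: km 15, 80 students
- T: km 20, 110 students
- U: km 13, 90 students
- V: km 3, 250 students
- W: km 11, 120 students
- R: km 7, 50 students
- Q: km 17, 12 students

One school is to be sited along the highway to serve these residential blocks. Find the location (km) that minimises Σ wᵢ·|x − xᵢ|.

For a sum of weighted absolute distances on a line, the optimum is the weighted median (not the mean). Total weight W = 714; half-weight = 357.
Sort by position and accumulate weight:
  km 3 (V, w=250) → cum 250
  km 7 (R, w=50) → cum 300
  km 11 (W, w=120) → cum 420  ≥ 357 → median here
  km 13 (U, w=90) → cum 510
  km 14 (P, w=2) → cum 512
  km 15 (S, w=80) → cum 592
  km 17 (Q, w=12) → cum 604
  km 20 (T, w=110) → cum 714
Optimal location: km 11.

x = 11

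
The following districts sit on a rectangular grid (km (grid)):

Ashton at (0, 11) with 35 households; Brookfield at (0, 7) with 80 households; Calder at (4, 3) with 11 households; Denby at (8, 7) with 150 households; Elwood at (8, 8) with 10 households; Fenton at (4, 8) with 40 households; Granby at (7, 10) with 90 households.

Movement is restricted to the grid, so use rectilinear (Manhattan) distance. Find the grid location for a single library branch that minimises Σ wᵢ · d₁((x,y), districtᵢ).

(7, 7)

Manhattan distance separates: Σwᵢ(|x−xᵢ|+|y−yᵢ|) = Σwᵢ|x−xᵢ| + Σwᵢ|y−yᵢ|, so x and y are optimised independently as 1-D weighted medians.
Total weight W = 416; half = 208.
x-coordinate, sorted with cumulative weight:
  x=0 (Ashton, w=35) cum 35
  x=0 (Brookfield, w=80) cum 115
  x=4 (Calder, w=11) cum 126
  x=4 (Fenton, w=40) cum 166
  x=7 (Granby, w=90) cum 256  ← median
  x=8 (Denby, w=150) cum 406
  x=8 (Elwood, w=10) cum 416
⇒ x* = 7
y-coordinate, sorted with cumulative weight:
  y=3 (Calder, w=11) cum 11
  y=7 (Brookfield, w=80) cum 91
  y=7 (Denby, w=150) cum 241  ← median
  y=8 (Elwood, w=10) cum 251
  y=8 (Fenton, w=40) cum 291
  y=10 (Granby, w=90) cum 381
  y=11 (Ashton, w=35) cum 416
⇒ y* = 7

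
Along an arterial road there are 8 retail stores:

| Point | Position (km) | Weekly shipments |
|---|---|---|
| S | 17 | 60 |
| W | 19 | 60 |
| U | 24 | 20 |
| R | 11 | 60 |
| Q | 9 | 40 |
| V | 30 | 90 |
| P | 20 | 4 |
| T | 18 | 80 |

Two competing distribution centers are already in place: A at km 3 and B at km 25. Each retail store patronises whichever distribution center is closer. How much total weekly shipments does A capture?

100

The indifferent point is the midpoint (3+25)/2 = 14; retail stores left of it (closer to A at 3) go to A, those right go to B.
  Q at 9 (w=40) → A
  R at 11 (w=60) → A
  S at 17 (w=60) → B
  T at 18 (w=80) → B
  W at 19 (w=60) → B
  P at 20 (w=4) → B
  U at 24 (w=20) → B
  V at 30 (w=90) → B
A captures 100; B captures 314.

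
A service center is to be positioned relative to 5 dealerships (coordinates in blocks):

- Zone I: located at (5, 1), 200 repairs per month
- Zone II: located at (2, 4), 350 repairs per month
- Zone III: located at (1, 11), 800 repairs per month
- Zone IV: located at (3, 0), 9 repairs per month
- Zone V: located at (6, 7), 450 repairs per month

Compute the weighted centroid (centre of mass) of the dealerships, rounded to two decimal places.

The minimiser of Σwᵢ‖p−pᵢ‖² is the weighted centroid p* = (Σwᵢpᵢ)/(Σwᵢ).
Σwᵢ = 1809.
Σwᵢxᵢ = 200·5 + 350·2 + 800·1 + 9·3 + 450·6 = 5227.
Σwᵢyᵢ = 200·1 + 350·4 + 800·11 + 9·0 + 450·7 = 13550.
x* = 5227/1809 = 2.89, y* = 13550/1809 = 7.49.

(2.89, 7.49)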